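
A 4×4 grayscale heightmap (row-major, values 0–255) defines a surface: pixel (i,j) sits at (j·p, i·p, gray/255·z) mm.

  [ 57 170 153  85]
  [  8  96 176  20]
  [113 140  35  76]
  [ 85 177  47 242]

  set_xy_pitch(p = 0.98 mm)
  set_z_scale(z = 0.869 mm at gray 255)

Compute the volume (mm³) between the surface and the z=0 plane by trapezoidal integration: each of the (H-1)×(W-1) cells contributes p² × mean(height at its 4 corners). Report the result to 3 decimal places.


height_mm = gray/255 × 0.869; cell vol = 0.98² × mean(4 corners)
unit = 0.98² × 0.869 / (4×255) = 0.000818223 mm³ per gray-sum
row 0: Σ corner-gray over 3 cells = 1360  → 1.1128
row 1: Σ corner-gray over 3 cells = 1111  → 0.9090
row 2: Σ corner-gray over 3 cells = 1314  → 1.0751
Σ rows: total corner-gray = 3785  → 3.0970 mm³

3.097


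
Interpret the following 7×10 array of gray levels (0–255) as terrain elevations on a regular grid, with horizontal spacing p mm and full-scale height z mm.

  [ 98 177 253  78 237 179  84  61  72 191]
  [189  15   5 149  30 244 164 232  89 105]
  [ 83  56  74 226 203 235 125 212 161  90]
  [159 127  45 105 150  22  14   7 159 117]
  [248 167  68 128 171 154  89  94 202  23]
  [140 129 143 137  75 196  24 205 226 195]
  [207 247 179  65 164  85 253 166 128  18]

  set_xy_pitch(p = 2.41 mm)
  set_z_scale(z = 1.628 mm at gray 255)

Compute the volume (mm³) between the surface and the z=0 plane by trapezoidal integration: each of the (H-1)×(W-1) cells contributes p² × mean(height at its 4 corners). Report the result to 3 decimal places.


262.309

height_mm = gray/255 × 1.628; cell vol = 2.41² × mean(4 corners)
unit = 2.41² × 1.628 / (4×255) = 0.00927018 mm³ per gray-sum
row 0: Σ corner-gray over 9 cells = 4721  → 43.7645
row 1: Σ corner-gray over 9 cells = 4907  → 45.4888
row 2: Σ corner-gray over 9 cells = 4291  → 39.7784
row 3: Σ corner-gray over 9 cells = 3951  → 36.6265
row 4: Σ corner-gray over 9 cells = 5022  → 46.5549
row 5: Σ corner-gray over 9 cells = 5404  → 50.0961
Σ rows: total corner-gray = 28296  → 262.3091 mm³


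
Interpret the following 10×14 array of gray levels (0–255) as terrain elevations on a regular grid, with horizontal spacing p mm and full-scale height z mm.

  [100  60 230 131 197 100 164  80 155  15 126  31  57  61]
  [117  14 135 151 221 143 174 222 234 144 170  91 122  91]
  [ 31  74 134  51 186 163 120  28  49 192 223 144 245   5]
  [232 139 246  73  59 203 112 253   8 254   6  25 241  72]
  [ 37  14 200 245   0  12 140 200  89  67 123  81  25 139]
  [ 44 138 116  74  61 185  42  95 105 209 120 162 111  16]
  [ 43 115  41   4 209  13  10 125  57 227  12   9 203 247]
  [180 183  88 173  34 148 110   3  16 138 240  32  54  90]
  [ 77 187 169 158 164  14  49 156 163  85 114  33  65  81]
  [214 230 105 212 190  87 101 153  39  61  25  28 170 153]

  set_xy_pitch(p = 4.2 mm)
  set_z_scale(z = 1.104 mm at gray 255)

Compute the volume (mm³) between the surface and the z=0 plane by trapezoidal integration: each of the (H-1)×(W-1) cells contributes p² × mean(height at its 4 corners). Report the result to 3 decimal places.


height_mm = gray/255 × 1.104; cell vol = 4.2² × mean(4 corners)
unit = 4.2² × 1.104 / (4×255) = 0.0190927 mm³ per gray-sum
row 0: Σ corner-gray over 13 cells = 6703  → 127.9784
row 1: Σ corner-gray over 13 cells = 7104  → 135.6346
row 2: Σ corner-gray over 13 cells = 6796  → 129.7540
row 3: Σ corner-gray over 13 cells = 6110  → 116.6564
row 4: Σ corner-gray over 13 cells = 5464  → 104.3225
row 5: Σ corner-gray over 13 cells = 5236  → 99.9694
row 6: Σ corner-gray over 13 cells = 5048  → 96.3800
row 7: Σ corner-gray over 13 cells = 5580  → 106.5373
row 8: Σ corner-gray over 13 cells = 6041  → 115.3390
Σ rows: total corner-gray = 54082  → 1032.5717 mm³

1032.572


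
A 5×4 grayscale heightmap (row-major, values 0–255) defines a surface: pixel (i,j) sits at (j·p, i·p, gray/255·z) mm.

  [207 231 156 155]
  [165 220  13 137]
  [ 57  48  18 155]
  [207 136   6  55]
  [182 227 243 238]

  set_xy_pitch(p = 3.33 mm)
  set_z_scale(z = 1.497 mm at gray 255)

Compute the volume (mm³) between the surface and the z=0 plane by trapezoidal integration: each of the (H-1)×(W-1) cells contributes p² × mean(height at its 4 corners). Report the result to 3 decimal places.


height_mm = gray/255 × 1.497; cell vol = 3.33² × mean(4 corners)
unit = 3.33² × 1.497 / (4×255) = 0.0162746 mm³ per gray-sum
row 0: Σ corner-gray over 3 cells = 1904  → 30.9868
row 1: Σ corner-gray over 3 cells = 1112  → 18.0973
row 2: Σ corner-gray over 3 cells = 890  → 14.4844
row 3: Σ corner-gray over 3 cells = 1906  → 31.0194
Σ rows: total corner-gray = 5812  → 94.5879 mm³

94.588


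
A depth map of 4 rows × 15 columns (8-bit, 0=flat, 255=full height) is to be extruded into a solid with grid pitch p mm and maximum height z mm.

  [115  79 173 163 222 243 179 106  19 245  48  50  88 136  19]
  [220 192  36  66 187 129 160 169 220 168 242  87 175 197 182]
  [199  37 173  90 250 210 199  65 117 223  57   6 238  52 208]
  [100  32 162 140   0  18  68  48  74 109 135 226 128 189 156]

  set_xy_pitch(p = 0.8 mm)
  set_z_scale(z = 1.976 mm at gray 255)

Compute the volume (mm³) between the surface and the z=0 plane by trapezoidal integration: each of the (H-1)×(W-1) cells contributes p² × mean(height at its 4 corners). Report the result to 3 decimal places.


height_mm = gray/255 × 1.976; cell vol = 0.8² × mean(4 corners)
unit = 0.8² × 1.976 / (4×255) = 0.00123984 mm³ per gray-sum
row 0: Σ corner-gray over 14 cells = 8094  → 10.0353
row 1: Σ corner-gray over 14 cells = 8299  → 10.2895
row 2: Σ corner-gray over 14 cells = 6755  → 8.3751
Σ rows: total corner-gray = 23148  → 28.6999 mm³

28.700


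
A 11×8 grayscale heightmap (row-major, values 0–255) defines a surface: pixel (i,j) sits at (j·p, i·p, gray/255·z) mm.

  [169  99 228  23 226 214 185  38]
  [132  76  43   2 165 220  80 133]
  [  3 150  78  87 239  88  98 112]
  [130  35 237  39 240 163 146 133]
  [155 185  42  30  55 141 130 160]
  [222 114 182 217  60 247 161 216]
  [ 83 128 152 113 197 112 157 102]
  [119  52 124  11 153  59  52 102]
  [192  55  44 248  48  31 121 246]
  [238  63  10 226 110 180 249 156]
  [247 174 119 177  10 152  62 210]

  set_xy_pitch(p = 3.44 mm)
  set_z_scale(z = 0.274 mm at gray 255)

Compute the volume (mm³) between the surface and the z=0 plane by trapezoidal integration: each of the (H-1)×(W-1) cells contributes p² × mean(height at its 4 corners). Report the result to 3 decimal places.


height_mm = gray/255 × 0.274; cell vol = 3.44² × mean(4 corners)
unit = 3.44² × 0.274 / (4×255) = 0.00317883 mm³ per gray-sum
row 0: Σ corner-gray over 7 cells = 3594  → 11.4247
row 1: Σ corner-gray over 7 cells = 3032  → 9.6382
row 2: Σ corner-gray over 7 cells = 3578  → 11.3739
row 3: Σ corner-gray over 7 cells = 3464  → 11.0115
row 4: Σ corner-gray over 7 cells = 3881  → 12.3370
row 5: Σ corner-gray over 7 cells = 4303  → 13.6785
row 6: Σ corner-gray over 7 cells = 3026  → 9.6191
row 7: Σ corner-gray over 7 cells = 2655  → 8.4398
row 8: Σ corner-gray over 7 cells = 3602  → 11.4501
row 9: Σ corner-gray over 7 cells = 3915  → 12.4451
Σ rows: total corner-gray = 35050  → 111.4180 mm³

111.418


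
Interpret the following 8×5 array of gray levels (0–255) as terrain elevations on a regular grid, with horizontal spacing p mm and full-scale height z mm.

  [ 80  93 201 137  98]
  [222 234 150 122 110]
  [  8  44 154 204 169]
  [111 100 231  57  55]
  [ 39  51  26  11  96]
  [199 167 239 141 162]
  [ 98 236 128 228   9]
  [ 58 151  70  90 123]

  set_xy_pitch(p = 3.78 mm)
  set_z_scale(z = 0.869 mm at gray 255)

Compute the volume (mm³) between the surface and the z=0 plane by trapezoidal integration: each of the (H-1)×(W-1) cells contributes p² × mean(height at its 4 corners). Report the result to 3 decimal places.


height_mm = gray/255 × 0.869; cell vol = 3.78² × mean(4 corners)
unit = 3.78² × 0.869 / (4×255) = 0.0121732 mm³ per gray-sum
row 0: Σ corner-gray over 4 cells = 2384  → 29.0208
row 1: Σ corner-gray over 4 cells = 2325  → 28.3026
row 2: Σ corner-gray over 4 cells = 1923  → 23.4090
row 3: Σ corner-gray over 4 cells = 1253  → 15.2530
row 4: Σ corner-gray over 4 cells = 1766  → 21.4978
row 5: Σ corner-gray over 4 cells = 2746  → 33.4275
row 6: Σ corner-gray over 4 cells = 2094  → 25.4906
Σ rows: total corner-gray = 14491  → 176.4012 mm³

176.401


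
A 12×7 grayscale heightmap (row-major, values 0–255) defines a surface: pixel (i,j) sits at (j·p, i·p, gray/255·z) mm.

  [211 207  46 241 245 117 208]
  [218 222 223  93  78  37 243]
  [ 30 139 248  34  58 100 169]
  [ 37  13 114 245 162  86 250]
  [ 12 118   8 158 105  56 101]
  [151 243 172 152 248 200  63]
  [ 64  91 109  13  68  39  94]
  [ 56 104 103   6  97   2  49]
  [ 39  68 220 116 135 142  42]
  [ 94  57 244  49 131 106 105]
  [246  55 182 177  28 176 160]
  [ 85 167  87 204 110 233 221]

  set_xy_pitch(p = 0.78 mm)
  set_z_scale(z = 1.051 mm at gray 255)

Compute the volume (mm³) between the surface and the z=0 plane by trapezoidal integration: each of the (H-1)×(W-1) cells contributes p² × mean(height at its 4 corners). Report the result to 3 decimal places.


height_mm = gray/255 × 1.051; cell vol = 0.78² × mean(4 corners)
unit = 0.78² × 1.051 / (4×255) = 0.000626891 mm³ per gray-sum
row 0: Σ corner-gray over 6 cells = 3898  → 2.4436
row 1: Σ corner-gray over 6 cells = 3124  → 1.9584
row 2: Σ corner-gray over 6 cells = 2884  → 1.8080
row 3: Σ corner-gray over 6 cells = 2530  → 1.5860
row 4: Σ corner-gray over 6 cells = 3247  → 2.0355
row 5: Σ corner-gray over 6 cells = 3042  → 1.9070
row 6: Σ corner-gray over 6 cells = 1527  → 0.9573
row 7: Σ corner-gray over 6 cells = 2172  → 1.3616
row 8: Σ corner-gray over 6 cells = 2816  → 1.7653
row 9: Σ corner-gray over 6 cells = 3015  → 1.8901
row 10: Σ corner-gray over 6 cells = 3550  → 2.2255
Σ rows: total corner-gray = 31805  → 19.9383 mm³

19.938


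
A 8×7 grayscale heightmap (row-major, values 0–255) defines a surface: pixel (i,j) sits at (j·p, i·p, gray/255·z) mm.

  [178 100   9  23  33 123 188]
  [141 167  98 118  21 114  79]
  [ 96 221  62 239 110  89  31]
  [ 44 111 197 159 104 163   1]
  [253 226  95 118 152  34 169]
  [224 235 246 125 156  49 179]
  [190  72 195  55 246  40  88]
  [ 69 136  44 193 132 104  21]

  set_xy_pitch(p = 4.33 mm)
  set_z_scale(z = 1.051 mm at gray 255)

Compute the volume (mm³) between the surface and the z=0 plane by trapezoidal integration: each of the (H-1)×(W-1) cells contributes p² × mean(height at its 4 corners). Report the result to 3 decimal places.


411.643

height_mm = gray/255 × 1.051; cell vol = 4.33² × mean(4 corners)
unit = 4.33² × 1.051 / (4×255) = 0.0193187 mm³ per gray-sum
row 0: Σ corner-gray over 6 cells = 2198  → 42.4625
row 1: Σ corner-gray over 6 cells = 2825  → 54.5754
row 2: Σ corner-gray over 6 cells = 3082  → 59.5403
row 3: Σ corner-gray over 6 cells = 3185  → 61.5301
row 4: Σ corner-gray over 6 cells = 3697  → 71.4213
row 5: Σ corner-gray over 6 cells = 3519  → 67.9826
row 6: Σ corner-gray over 6 cells = 2802  → 54.1311
Σ rows: total corner-gray = 21308  → 411.6433 mm³


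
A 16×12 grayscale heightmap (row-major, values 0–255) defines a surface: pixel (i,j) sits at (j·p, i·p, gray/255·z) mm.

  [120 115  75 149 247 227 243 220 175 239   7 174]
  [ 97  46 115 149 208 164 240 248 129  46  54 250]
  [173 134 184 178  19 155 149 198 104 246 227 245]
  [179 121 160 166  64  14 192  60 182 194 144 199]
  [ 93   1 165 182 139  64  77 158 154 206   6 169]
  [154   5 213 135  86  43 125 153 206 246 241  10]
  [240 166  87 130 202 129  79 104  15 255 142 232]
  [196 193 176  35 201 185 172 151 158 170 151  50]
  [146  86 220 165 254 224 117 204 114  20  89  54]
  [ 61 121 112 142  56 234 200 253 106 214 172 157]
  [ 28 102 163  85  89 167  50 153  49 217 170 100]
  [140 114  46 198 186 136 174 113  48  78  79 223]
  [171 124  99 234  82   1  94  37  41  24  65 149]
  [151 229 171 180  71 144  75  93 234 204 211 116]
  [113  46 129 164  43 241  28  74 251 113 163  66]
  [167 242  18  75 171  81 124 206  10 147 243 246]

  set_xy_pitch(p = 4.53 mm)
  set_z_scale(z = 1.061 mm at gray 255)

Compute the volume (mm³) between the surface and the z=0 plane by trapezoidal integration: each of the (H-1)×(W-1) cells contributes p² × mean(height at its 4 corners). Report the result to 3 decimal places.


height_mm = gray/255 × 1.061; cell vol = 4.53² × mean(4 corners)
unit = 4.53² × 1.061 / (4×255) = 0.0213458 mm³ per gray-sum
row 0: Σ corner-gray over 11 cells = 6833  → 145.8556
row 1: Σ corner-gray over 11 cells = 6751  → 144.1052
row 2: Σ corner-gray over 11 cells = 6578  → 140.4124
row 3: Σ corner-gray over 11 cells = 5538  → 118.2128
row 4: Σ corner-gray over 11 cells = 5636  → 120.3047
row 5: Σ corner-gray over 11 cells = 6160  → 131.4899
row 6: Σ corner-gray over 11 cells = 6520  → 139.1744
row 7: Σ corner-gray over 11 cells = 6616  → 141.2235
row 8: Σ corner-gray over 11 cells = 6624  → 141.3943
row 9: Σ corner-gray over 11 cells = 6056  → 129.2699
row 10: Σ corner-gray over 11 cells = 5325  → 113.6662
row 11: Σ corner-gray over 11 cells = 4629  → 98.8095
row 12: Σ corner-gray over 11 cells = 5413  → 115.5446
row 13: Σ corner-gray over 11 cells = 6174  → 131.7887
row 14: Σ corner-gray over 11 cells = 5730  → 122.3112
Σ rows: total corner-gray = 90583  → 1933.5630 mm³

1933.563


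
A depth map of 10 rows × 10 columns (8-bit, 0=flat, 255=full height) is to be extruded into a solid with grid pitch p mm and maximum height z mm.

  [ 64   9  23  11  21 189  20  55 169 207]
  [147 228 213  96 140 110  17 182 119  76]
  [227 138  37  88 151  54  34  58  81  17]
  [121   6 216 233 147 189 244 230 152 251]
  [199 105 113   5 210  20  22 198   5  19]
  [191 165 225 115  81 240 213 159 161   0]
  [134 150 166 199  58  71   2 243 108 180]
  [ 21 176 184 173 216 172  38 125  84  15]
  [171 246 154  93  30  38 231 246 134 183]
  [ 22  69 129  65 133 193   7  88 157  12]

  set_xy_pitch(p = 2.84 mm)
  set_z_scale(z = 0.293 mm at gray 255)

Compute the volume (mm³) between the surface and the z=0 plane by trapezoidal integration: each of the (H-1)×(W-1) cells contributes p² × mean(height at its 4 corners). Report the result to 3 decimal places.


height_mm = gray/255 × 0.293; cell vol = 2.84² × mean(4 corners)
unit = 2.84² × 0.293 / (4×255) = 0.00231688 mm³ per gray-sum
row 0: Σ corner-gray over 9 cells = 3698  → 8.5678
row 1: Σ corner-gray over 9 cells = 3959  → 9.1725
row 2: Σ corner-gray over 9 cells = 4732  → 10.9635
row 3: Σ corner-gray over 9 cells = 4780  → 11.0747
row 4: Σ corner-gray over 9 cells = 4483  → 10.3866
row 5: Σ corner-gray over 9 cells = 5217  → 12.0872
row 6: Σ corner-gray over 9 cells = 4680  → 10.8430
row 7: Σ corner-gray over 9 cells = 5070  → 11.7466
row 8: Σ corner-gray over 9 cells = 4414  → 10.2267
Σ rows: total corner-gray = 41033  → 95.0687 mm³

95.069


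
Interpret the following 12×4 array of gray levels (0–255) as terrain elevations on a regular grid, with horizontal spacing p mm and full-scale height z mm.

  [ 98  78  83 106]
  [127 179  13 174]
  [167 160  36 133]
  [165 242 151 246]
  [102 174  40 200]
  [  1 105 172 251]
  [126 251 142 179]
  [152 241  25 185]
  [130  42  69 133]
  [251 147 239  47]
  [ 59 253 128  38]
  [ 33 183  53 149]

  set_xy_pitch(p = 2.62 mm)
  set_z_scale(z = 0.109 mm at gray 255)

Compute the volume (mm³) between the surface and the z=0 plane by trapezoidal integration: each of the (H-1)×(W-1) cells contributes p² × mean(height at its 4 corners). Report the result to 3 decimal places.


13.312

height_mm = gray/255 × 0.109; cell vol = 2.62² × mean(4 corners)
unit = 2.62² × 0.109 / (4×255) = 0.000733549 mm³ per gray-sum
row 0: Σ corner-gray over 3 cells = 1211  → 0.8883
row 1: Σ corner-gray over 3 cells = 1377  → 1.0101
row 2: Σ corner-gray over 3 cells = 1889  → 1.3857
row 3: Σ corner-gray over 3 cells = 1927  → 1.4135
row 4: Σ corner-gray over 3 cells = 1536  → 1.1267
row 5: Σ corner-gray over 3 cells = 1897  → 1.3915
row 6: Σ corner-gray over 3 cells = 1960  → 1.4378
row 7: Σ corner-gray over 3 cells = 1354  → 0.9932
row 8: Σ corner-gray over 3 cells = 1555  → 1.1407
row 9: Σ corner-gray over 3 cells = 1929  → 1.4150
row 10: Σ corner-gray over 3 cells = 1513  → 1.1099
Σ rows: total corner-gray = 18148  → 13.3124 mm³


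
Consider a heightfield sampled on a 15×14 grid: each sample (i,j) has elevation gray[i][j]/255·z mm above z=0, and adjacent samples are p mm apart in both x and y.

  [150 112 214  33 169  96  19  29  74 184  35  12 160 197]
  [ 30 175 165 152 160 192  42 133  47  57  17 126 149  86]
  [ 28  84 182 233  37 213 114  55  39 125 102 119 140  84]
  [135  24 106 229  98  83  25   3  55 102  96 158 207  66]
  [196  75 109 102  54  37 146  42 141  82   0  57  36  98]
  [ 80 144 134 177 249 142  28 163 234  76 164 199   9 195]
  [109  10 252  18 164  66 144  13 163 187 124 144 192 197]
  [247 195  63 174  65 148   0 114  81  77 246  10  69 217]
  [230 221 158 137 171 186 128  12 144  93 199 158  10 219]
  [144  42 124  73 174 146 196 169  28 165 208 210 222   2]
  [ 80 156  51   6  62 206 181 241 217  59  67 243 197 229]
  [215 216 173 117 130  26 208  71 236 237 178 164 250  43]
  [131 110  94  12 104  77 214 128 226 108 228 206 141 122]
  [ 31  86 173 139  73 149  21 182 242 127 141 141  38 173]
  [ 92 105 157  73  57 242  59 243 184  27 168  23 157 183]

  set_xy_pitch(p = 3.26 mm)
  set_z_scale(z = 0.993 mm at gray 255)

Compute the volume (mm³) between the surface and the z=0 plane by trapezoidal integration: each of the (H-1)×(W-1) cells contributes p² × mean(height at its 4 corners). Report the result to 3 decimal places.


height_mm = gray/255 × 0.993; cell vol = 3.26² × mean(4 corners)
unit = 3.26² × 0.993 / (4×255) = 0.0103463 mm³ per gray-sum
row 0: Σ corner-gray over 13 cells = 5567  → 57.5977
row 1: Σ corner-gray over 13 cells = 5944  → 61.4983
row 2: Σ corner-gray over 13 cells = 5571  → 57.6391
row 3: Σ corner-gray over 13 cells = 4629  → 47.8929
row 4: Σ corner-gray over 13 cells = 5769  → 59.6877
row 5: Σ corner-gray over 13 cells = 6973  → 72.1446
row 6: Σ corner-gray over 13 cells = 6208  → 64.2297
row 7: Σ corner-gray over 13 cells = 6631  → 68.6062
row 8: Σ corner-gray over 13 cells = 7343  → 75.9727
row 9: Σ corner-gray over 13 cells = 7341  → 75.9521
row 10: Σ corner-gray over 13 cells = 7951  → 82.2633
row 11: Σ corner-gray over 13 cells = 7819  → 80.8976
row 12: Σ corner-gray over 13 cells = 6777  → 70.1167
row 13: Σ corner-gray over 13 cells = 6493  → 67.1784
Σ rows: total corner-gray = 91016  → 941.6771 mm³

941.677


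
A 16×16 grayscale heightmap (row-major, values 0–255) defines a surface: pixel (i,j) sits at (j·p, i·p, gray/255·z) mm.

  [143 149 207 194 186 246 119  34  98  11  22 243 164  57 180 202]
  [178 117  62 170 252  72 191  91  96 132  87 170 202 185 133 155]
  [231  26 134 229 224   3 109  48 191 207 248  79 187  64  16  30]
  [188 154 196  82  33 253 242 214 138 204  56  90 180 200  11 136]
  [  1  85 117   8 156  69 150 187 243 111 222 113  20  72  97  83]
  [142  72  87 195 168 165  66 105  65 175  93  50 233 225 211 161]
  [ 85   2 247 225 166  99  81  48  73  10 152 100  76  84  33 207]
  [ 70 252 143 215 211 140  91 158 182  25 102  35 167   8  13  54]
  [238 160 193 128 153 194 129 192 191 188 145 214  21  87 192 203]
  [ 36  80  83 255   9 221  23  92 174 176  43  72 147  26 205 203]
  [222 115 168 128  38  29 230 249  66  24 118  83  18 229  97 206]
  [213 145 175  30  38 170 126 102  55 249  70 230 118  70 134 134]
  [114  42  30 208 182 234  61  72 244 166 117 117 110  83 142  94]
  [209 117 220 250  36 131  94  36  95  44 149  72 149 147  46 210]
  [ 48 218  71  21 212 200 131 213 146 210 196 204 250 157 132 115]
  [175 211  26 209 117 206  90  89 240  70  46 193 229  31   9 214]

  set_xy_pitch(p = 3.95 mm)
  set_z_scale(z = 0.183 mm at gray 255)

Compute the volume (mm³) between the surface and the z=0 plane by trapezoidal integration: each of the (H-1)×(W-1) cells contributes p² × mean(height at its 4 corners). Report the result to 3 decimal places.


height_mm = gray/255 × 0.183; cell vol = 3.95² × mean(4 corners)
unit = 3.95² × 0.183 / (4×255) = 0.00279927 mm³ per gray-sum
row 0: Σ corner-gray over 15 cells = 8418  → 23.5643
row 1: Σ corner-gray over 15 cells = 8044  → 22.5173
row 2: Σ corner-gray over 15 cells = 8221  → 23.0128
row 3: Σ corner-gray over 15 cells = 7814  → 21.8735
row 4: Σ corner-gray over 15 cells = 7507  → 21.0141
row 5: Σ corner-gray over 15 cells = 7207  → 20.1744
row 6: Σ corner-gray over 15 cells = 6692  → 18.7327
row 7: Σ corner-gray over 15 cells = 8423  → 23.5783
row 8: Σ corner-gray over 15 cells = 8266  → 23.1388
row 9: Σ corner-gray over 15 cells = 7063  → 19.7713
row 10: Σ corner-gray over 15 cells = 7383  → 20.6670
row 11: Σ corner-gray over 15 cells = 7595  → 21.2605
row 12: Σ corner-gray over 15 cells = 7415  → 20.7566
row 13: Σ corner-gray over 15 cells = 8476  → 23.7266
row 14: Σ corner-gray over 15 cells = 8806  → 24.6504
Σ rows: total corner-gray = 117330  → 328.4386 mm³

328.439


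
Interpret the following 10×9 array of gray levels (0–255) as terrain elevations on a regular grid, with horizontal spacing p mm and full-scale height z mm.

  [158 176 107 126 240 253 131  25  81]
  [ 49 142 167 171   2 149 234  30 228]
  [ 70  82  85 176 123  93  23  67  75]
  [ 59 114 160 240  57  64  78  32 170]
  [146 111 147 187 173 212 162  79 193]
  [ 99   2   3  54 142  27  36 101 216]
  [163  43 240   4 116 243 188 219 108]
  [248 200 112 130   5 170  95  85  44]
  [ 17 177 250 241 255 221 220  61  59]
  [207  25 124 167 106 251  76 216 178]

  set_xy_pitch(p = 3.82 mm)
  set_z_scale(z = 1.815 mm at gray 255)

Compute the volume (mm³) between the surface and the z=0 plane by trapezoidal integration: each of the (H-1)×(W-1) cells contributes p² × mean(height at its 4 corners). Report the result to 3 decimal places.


height_mm = gray/255 × 1.815; cell vol = 3.82² × mean(4 corners)
unit = 3.82² × 1.815 / (4×255) = 0.0259659 mm³ per gray-sum
row 0: Σ corner-gray over 8 cells = 4422  → 114.8212
row 1: Σ corner-gray over 8 cells = 3510  → 91.1403
row 2: Σ corner-gray over 8 cells = 3162  → 82.1041
row 3: Σ corner-gray over 8 cells = 4200  → 109.0567
row 4: Σ corner-gray over 8 cells = 3526  → 91.5557
row 5: Σ corner-gray over 8 cells = 3422  → 88.8553
row 6: Σ corner-gray over 8 cells = 4263  → 110.6926
row 7: Σ corner-gray over 8 cells = 4812  → 124.9479
row 8: Σ corner-gray over 8 cells = 5241  → 136.0872
Σ rows: total corner-gray = 36558  → 949.2609 mm³

949.261


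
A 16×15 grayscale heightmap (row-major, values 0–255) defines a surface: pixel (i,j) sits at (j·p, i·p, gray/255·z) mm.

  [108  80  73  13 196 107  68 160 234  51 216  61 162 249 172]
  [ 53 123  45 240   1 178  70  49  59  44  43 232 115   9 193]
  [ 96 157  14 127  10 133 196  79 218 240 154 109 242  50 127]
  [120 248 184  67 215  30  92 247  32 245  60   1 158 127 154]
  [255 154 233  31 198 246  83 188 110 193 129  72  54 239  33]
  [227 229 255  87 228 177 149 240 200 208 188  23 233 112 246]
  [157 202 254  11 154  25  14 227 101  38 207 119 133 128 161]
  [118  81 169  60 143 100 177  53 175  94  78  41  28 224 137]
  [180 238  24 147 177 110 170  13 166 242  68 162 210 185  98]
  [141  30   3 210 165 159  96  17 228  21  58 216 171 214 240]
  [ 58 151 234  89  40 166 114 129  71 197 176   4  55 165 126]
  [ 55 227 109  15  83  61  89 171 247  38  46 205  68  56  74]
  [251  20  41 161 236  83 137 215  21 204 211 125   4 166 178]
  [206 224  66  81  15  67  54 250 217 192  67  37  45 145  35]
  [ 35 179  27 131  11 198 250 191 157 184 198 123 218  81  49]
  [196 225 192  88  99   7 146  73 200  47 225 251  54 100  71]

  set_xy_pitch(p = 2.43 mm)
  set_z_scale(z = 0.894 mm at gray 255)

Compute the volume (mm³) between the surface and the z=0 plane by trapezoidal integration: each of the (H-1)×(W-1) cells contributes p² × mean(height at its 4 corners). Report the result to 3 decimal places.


563.148

height_mm = gray/255 × 0.894; cell vol = 2.43² × mean(4 corners)
unit = 2.43² × 0.894 / (4×255) = 0.00517547 mm³ per gray-sum
row 0: Σ corner-gray over 14 cells = 6282  → 32.5123
row 1: Σ corner-gray over 14 cells = 6343  → 32.8280
row 2: Σ corner-gray over 14 cells = 7367  → 38.1277
row 3: Σ corner-gray over 14 cells = 7834  → 40.5446
row 4: Σ corner-gray over 14 cells = 9279  → 48.0232
row 5: Σ corner-gray over 14 cells = 8675  → 44.8972
row 6: Σ corner-gray over 14 cells = 6645  → 34.3910
row 7: Σ corner-gray over 14 cells = 7203  → 37.2789
row 8: Σ corner-gray over 14 cells = 7659  → 39.6389
row 9: Σ corner-gray over 14 cells = 6923  → 35.8298
row 10: Σ corner-gray over 14 cells = 6325  → 32.7349
row 11: Σ corner-gray over 14 cells = 6636  → 34.3444
row 12: Σ corner-gray over 14 cells = 6838  → 35.3899
row 13: Σ corner-gray over 14 cells = 7141  → 36.9580
row 14: Σ corner-gray over 14 cells = 7661  → 39.6493
Σ rows: total corner-gray = 108811  → 563.1482 mm³


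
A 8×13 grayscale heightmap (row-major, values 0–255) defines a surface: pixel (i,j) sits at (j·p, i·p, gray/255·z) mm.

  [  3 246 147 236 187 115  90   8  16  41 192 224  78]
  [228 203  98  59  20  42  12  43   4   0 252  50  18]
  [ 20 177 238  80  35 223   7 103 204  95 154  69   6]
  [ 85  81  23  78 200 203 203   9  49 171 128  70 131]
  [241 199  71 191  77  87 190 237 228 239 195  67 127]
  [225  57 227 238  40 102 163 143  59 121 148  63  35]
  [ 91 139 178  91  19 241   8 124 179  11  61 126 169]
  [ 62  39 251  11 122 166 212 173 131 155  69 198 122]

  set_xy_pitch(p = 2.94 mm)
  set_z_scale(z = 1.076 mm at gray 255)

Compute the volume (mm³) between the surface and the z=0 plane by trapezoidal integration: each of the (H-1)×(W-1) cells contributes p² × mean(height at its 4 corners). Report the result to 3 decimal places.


363.659

height_mm = gray/255 × 1.076; cell vol = 2.94² × mean(4 corners)
unit = 2.94² × 1.076 / (4×255) = 0.00911815 mm³ per gray-sum
row 0: Σ corner-gray over 12 cells = 4897  → 44.6516
row 1: Σ corner-gray over 12 cells = 4608  → 42.0164
row 2: Σ corner-gray over 12 cells = 5442  → 49.6210
row 3: Σ corner-gray over 12 cells = 6576  → 59.9610
row 4: Σ corner-gray over 12 cells = 6912  → 63.0247
row 5: Σ corner-gray over 12 cells = 5596  → 51.0252
row 6: Σ corner-gray over 12 cells = 5852  → 53.3594
Σ rows: total corner-gray = 39883  → 363.6592 mm³


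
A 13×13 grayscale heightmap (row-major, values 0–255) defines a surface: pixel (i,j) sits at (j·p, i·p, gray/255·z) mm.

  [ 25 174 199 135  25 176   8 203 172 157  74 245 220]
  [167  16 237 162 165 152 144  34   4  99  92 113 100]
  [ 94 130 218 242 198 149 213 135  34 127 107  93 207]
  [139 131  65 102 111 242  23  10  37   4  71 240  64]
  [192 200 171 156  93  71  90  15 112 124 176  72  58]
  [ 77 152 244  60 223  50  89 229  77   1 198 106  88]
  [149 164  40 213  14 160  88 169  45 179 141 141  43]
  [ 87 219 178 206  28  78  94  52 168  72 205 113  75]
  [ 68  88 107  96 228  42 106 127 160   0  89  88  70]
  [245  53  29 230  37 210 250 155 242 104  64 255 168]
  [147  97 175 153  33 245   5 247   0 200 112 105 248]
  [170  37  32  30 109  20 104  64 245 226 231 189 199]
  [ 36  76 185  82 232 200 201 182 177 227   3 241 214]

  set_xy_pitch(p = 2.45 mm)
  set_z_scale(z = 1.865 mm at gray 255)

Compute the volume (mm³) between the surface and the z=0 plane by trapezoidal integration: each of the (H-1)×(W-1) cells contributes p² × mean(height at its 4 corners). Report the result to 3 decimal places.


height_mm = gray/255 × 1.865; cell vol = 2.45² × mean(4 corners)
unit = 2.45² × 1.865 / (4×255) = 0.0109752 mm³ per gray-sum
row 0: Σ corner-gray over 12 cells = 6084  → 66.7729
row 1: Σ corner-gray over 12 cells = 6296  → 69.0996
row 2: Σ corner-gray over 12 cells = 5868  → 64.4022
row 3: Σ corner-gray over 12 cells = 5085  → 55.8087
row 4: Σ corner-gray over 12 cells = 5833  → 64.0181
row 5: Σ corner-gray over 12 cells = 5923  → 65.0059
row 6: Σ corner-gray over 12 cells = 5888  → 64.6217
row 7: Σ corner-gray over 12 cells = 5388  → 59.1342
row 8: Σ corner-gray over 12 cells = 6071  → 66.6302
row 9: Σ corner-gray over 12 cells = 6810  → 74.7408
row 10: Σ corner-gray over 12 cells = 6082  → 66.7509
row 11: Σ corner-gray over 12 cells = 6805  → 74.6860
Σ rows: total corner-gray = 72133  → 791.6712 mm³

791.671


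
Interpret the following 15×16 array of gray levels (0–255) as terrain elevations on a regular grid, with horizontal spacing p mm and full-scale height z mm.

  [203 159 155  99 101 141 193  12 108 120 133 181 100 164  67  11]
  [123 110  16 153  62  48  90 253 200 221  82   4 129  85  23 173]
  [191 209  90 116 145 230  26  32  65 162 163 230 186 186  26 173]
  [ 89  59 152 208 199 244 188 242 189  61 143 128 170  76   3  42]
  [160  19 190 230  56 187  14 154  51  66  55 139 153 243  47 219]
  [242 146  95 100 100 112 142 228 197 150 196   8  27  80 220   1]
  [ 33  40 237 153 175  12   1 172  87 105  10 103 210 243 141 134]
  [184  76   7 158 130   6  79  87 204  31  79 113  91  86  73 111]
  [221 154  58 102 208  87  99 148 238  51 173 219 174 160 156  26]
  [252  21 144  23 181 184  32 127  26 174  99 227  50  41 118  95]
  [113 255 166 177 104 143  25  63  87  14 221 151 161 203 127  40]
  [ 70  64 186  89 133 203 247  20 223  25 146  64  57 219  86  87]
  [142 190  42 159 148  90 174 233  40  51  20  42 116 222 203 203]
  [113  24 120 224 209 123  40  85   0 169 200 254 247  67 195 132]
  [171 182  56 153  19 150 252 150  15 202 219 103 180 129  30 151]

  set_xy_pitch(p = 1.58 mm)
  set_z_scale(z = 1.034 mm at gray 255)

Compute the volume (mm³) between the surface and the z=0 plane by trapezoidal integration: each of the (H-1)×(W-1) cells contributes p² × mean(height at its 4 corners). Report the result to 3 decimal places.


264.637

height_mm = gray/255 × 1.034; cell vol = 1.58² × mean(4 corners)
unit = 1.58² × 1.034 / (4×255) = 0.00253066 mm³ per gray-sum
row 0: Σ corner-gray over 15 cells = 6928  → 17.5324
row 1: Σ corner-gray over 15 cells = 7344  → 18.5852
row 2: Σ corner-gray over 15 cells = 8351  → 21.1336
row 3: Σ corner-gray over 15 cells = 7842  → 19.8455
row 4: Σ corner-gray over 15 cells = 7432  → 18.8079
row 5: Σ corner-gray over 15 cells = 7390  → 18.7016
row 6: Σ corner-gray over 15 cells = 6280  → 15.8926
row 7: Σ corner-gray over 15 cells = 7036  → 17.8058
row 8: Σ corner-gray over 15 cells = 7542  → 19.0863
row 9: Σ corner-gray over 15 cells = 7188  → 18.1904
row 10: Σ corner-gray over 15 cells = 7628  → 19.3039
row 11: Σ corner-gray over 15 cells = 7486  → 18.9446
row 12: Σ corner-gray over 15 cells = 7964  → 20.1542
row 13: Σ corner-gray over 15 cells = 8161  → 20.6528
Σ rows: total corner-gray = 104572  → 264.6366 mm³


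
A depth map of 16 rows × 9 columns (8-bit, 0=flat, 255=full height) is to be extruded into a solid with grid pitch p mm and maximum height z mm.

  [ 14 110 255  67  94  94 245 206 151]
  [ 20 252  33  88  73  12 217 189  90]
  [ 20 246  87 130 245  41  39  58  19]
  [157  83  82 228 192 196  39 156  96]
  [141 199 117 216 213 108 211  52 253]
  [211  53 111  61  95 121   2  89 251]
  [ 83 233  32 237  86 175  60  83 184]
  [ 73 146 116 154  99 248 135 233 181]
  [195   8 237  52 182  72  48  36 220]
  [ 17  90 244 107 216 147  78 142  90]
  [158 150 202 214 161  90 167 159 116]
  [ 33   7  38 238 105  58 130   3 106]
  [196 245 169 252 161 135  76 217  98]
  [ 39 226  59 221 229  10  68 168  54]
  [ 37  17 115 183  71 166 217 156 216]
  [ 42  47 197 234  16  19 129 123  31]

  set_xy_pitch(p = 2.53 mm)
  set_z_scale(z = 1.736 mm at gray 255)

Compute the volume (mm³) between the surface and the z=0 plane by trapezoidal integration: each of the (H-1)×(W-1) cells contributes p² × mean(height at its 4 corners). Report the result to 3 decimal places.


height_mm = gray/255 × 1.736; cell vol = 2.53² × mean(4 corners)
unit = 2.53² × 1.736 / (4×255) = 0.0108941 mm³ per gray-sum
row 0: Σ corner-gray over 8 cells = 4145  → 45.1560
row 1: Σ corner-gray over 8 cells = 3569  → 38.8810
row 2: Σ corner-gray over 8 cells = 3936  → 42.8791
row 3: Σ corner-gray over 8 cells = 4831  → 52.6293
row 4: Σ corner-gray over 8 cells = 4152  → 45.2322
row 5: Σ corner-gray over 8 cells = 3605  → 39.2732
row 6: Σ corner-gray over 8 cells = 4595  → 50.0583
row 7: Σ corner-gray over 8 cells = 4201  → 45.7660
row 8: Σ corner-gray over 8 cells = 3840  → 41.8333
row 9: Σ corner-gray over 8 cells = 4715  → 51.3656
row 10: Σ corner-gray over 8 cells = 3857  → 42.0185
row 11: Σ corner-gray over 8 cells = 4101  → 44.6766
row 12: Σ corner-gray over 8 cells = 4859  → 52.9343
row 13: Σ corner-gray over 8 cells = 4158  → 45.2976
row 14: Σ corner-gray over 8 cells = 3706  → 40.3735
Σ rows: total corner-gray = 62270  → 678.3744 mm³

678.374


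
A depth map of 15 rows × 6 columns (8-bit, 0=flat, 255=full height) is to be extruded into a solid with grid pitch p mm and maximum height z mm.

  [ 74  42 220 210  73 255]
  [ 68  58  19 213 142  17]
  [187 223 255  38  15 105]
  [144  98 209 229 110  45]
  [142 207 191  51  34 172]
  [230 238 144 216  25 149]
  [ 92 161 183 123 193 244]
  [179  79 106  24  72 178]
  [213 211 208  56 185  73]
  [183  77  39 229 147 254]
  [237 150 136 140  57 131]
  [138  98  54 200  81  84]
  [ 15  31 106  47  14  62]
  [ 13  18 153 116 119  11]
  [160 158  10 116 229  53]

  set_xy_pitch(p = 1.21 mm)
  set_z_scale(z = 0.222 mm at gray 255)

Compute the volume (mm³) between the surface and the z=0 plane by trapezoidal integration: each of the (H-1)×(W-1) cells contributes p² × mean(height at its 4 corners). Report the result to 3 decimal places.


height_mm = gray/255 × 0.222; cell vol = 1.21² × mean(4 corners)
unit = 1.21² × 0.222 / (4×255) = 0.000318657 mm³ per gray-sum
row 0: Σ corner-gray over 5 cells = 2368  → 0.7546
row 1: Σ corner-gray over 5 cells = 2303  → 0.7339
row 2: Σ corner-gray over 5 cells = 2835  → 0.9034
row 3: Σ corner-gray over 5 cells = 2761  → 0.8798
row 4: Σ corner-gray over 5 cells = 2905  → 0.9257
row 5: Σ corner-gray over 5 cells = 3281  → 1.0455
row 6: Σ corner-gray over 5 cells = 2575  → 0.8205
row 7: Σ corner-gray over 5 cells = 2525  → 0.8046
row 8: Σ corner-gray over 5 cells = 3027  → 0.9646
row 9: Σ corner-gray over 5 cells = 2755  → 0.8779
row 10: Σ corner-gray over 5 cells = 2422  → 0.7718
row 11: Σ corner-gray over 5 cells = 1561  → 0.4974
row 12: Σ corner-gray over 5 cells = 1309  → 0.4171
row 13: Σ corner-gray over 5 cells = 2075  → 0.6612
Σ rows: total corner-gray = 34702  → 11.0580 mm³

11.058


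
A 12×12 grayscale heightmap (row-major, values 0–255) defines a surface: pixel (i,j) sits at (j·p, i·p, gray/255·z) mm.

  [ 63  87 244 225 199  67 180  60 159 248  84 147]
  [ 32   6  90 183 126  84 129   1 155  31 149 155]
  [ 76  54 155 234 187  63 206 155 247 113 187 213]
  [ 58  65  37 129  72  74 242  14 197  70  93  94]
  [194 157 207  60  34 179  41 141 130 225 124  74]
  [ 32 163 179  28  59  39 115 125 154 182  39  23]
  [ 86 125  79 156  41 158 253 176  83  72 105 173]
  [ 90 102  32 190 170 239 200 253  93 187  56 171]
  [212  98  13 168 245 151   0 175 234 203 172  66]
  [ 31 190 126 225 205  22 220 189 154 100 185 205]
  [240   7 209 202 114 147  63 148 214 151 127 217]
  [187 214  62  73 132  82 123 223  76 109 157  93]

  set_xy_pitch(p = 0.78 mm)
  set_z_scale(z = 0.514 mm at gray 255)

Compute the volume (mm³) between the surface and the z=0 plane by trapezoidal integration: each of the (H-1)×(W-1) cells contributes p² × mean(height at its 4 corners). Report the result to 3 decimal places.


19.501

height_mm = gray/255 × 0.514; cell vol = 0.78² × mean(4 corners)
unit = 0.78² × 0.514 / (4×255) = 0.000306586 mm³ per gray-sum
row 0: Σ corner-gray over 11 cells = 5411  → 1.6589
row 1: Σ corner-gray over 11 cells = 5586  → 1.7126
row 2: Σ corner-gray over 11 cells = 5629  → 1.7258
row 3: Σ corner-gray over 11 cells = 5002  → 1.5335
row 4: Σ corner-gray over 11 cells = 5085  → 1.5590
row 5: Σ corner-gray over 11 cells = 4976  → 1.5256
row 6: Σ corner-gray over 11 cells = 6060  → 1.8579
row 7: Σ corner-gray over 11 cells = 6501  → 1.9931
row 8: Σ corner-gray over 11 cells = 6664  → 2.0431
row 9: Σ corner-gray over 11 cells = 6689  → 2.0508
row 10: Σ corner-gray over 11 cells = 6003  → 1.8404
Σ rows: total corner-gray = 63606  → 19.5007 mm³


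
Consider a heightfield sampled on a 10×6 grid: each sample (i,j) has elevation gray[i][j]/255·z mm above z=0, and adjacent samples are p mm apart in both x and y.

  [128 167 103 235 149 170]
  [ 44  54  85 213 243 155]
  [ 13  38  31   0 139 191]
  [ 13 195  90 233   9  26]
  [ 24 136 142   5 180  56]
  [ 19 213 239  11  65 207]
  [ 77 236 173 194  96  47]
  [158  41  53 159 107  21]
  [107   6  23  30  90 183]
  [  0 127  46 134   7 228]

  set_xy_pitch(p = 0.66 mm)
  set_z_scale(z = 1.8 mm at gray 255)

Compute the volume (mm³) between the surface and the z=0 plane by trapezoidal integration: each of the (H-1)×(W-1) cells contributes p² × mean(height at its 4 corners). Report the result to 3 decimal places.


height_mm = gray/255 × 1.8; cell vol = 0.66² × mean(4 corners)
unit = 0.66² × 1.8 / (4×255) = 0.000768706 mm³ per gray-sum
row 0: Σ corner-gray over 5 cells = 2995  → 2.3023
row 1: Σ corner-gray over 5 cells = 2009  → 1.5443
row 2: Σ corner-gray over 5 cells = 1713  → 1.3168
row 3: Σ corner-gray over 5 cells = 2099  → 1.6135
row 4: Σ corner-gray over 5 cells = 2288  → 1.7588
row 5: Σ corner-gray over 5 cells = 2804  → 2.1555
row 6: Σ corner-gray over 5 cells = 2421  → 1.8610
row 7: Σ corner-gray over 5 cells = 1487  → 1.1431
row 8: Σ corner-gray over 5 cells = 1444  → 1.1100
Σ rows: total corner-gray = 19260  → 14.8053 mm³

14.805


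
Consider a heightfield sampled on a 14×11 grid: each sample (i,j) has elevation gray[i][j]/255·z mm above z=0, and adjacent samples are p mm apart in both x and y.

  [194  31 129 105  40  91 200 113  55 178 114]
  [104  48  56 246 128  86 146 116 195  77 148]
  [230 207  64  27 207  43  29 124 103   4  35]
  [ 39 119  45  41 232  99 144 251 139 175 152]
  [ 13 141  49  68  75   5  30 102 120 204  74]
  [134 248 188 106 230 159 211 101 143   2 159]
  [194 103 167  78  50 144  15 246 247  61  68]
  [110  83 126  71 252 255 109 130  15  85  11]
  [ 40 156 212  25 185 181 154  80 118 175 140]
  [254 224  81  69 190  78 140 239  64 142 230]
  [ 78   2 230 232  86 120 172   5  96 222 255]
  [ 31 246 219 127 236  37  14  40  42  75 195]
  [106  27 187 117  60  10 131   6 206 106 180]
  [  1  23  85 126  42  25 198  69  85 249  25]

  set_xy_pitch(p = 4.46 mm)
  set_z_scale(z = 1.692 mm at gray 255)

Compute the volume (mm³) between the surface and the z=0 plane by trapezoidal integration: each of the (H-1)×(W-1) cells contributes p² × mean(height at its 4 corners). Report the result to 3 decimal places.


2062.885

height_mm = gray/255 × 1.692; cell vol = 4.46² × mean(4 corners)
unit = 4.46² × 1.692 / (4×255) = 0.0329967 mm³ per gray-sum
row 0: Σ corner-gray over 10 cells = 4640  → 153.1045
row 1: Σ corner-gray over 10 cells = 4329  → 142.8425
row 2: Σ corner-gray over 10 cells = 4562  → 150.5307
row 3: Σ corner-gray over 10 cells = 4356  → 143.7334
row 4: Σ corner-gray over 10 cells = 4744  → 156.5361
row 5: Σ corner-gray over 10 cells = 5553  → 183.2304
row 6: Σ corner-gray over 10 cells = 4857  → 160.2647
row 7: Σ corner-gray over 10 cells = 5125  → 169.1079
row 8: Σ corner-gray over 10 cells = 5690  → 187.7510
row 9: Σ corner-gray over 10 cells = 5601  → 184.8143
row 10: Σ corner-gray over 10 cells = 4961  → 163.6964
row 11: Σ corner-gray over 10 cells = 4284  → 141.3577
row 12: Σ corner-gray over 10 cells = 3816  → 125.9152
Σ rows: total corner-gray = 62518  → 2062.8848 mm³
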